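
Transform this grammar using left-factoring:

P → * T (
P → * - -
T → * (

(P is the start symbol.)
P → * P'
P' → T (
P' → - -
T → * (

Left-factoring transforms A → αβ₁ | αβ₂ into A → αA' and A' → β₁ | β₂
(α is the longest common prefix among the alternatives). Repeat until
no nonterminal has two alternatives with a common prefix.

Round 1: P has alternatives sharing prefix '*'. Introduce P': P → * P'
  Add: P' → T (
  Add: P' → - -

No remaining common prefixes — done.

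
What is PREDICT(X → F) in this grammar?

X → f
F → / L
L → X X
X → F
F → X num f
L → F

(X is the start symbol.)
{ '/', 'f' }

PREDICT(X → F) = (FIRST(RHS) \ {ε}) ∪ (FOLLOW(X) if ε ∈ FIRST(RHS), i.e. RHS ⇒* ε)
FIRST(F) = { '/', 'f' }
FIRST(F) = { '/', 'f' }
ε ∉ FIRST(F), so FOLLOW(X) is not added.
PREDICT(X → F) = { '/', 'f' }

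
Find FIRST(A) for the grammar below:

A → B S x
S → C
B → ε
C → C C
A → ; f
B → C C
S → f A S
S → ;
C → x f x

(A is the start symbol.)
{ ';', 'f', 'x' }

To compute FIRST(A), examine every production with A on the left-hand side, reading each right-hand side left to right until a non-nullable symbol is reached.

FIRST sets of the other non-terminals involved (by the same procedure, iterated to a fixed point):
  FIRST(B) = { 'x', ε }
  FIRST(S) = { ';', 'f', 'x' }

From A → B S x:
  - B is a non-terminal: add FIRST(B) \ {ε} = { 'x' }
    B is nullable, so continue to the next symbol
  - S is a non-terminal: add FIRST(S) \ {ε} = { ';', 'f', 'x' }
    S is not nullable, so stop
From A → ; f:
  - ';' is a terminal: add ';' and stop

Collecting: FIRST(A) = { ';', 'f', 'x' }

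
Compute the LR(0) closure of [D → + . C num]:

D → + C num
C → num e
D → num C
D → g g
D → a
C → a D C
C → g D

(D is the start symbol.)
Start with: [D → + . C num]
  [D → + . C num] has the dot before C: add [C → . num e], [C → . a D C], [C → . g D]
No further items can be added.

CLOSURE = { [C → . a D C], [C → . g D], [C → . num e], [D → + . C num] }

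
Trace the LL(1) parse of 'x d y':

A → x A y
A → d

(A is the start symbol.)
Stack is shown with the top on the left.

Stack    Input    Action
------------------------
A $      x d y $  output A → x A y
x A y $  x d y $  match 'x'
A y $    d y $    output A → d
d y $    d y $    match 'd'
y $      y $      match 'y'
$        $        accept

The string is accepted.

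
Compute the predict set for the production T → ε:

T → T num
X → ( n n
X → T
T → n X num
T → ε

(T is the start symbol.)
PREDICT(T → ε) = (FIRST(RHS) \ {ε}) ∪ (FOLLOW(T) if ε ∈ FIRST(RHS), i.e. RHS ⇒* ε)
The right-hand side is ε (FIRST(ε) = { ε }), so the predict set is FOLLOW(T) = { $, 'num' }
PREDICT(T → ε) = { $, 'num' }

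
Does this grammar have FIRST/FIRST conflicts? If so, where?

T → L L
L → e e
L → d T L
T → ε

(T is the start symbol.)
No FIRST/FIRST conflicts.

FIRST sets of the non-terminals at (or reachable through a nullable prefix from) the front of some alternative:
  FIRST(L) = { 'd', 'e' }

Productions for T:
  T → L L: FIRST = { 'd', 'e' }
  T → ε: FIRST = { ε }
Productions for L:
  L → e e: FIRST = { 'e' }
  L → d T L: FIRST = { 'd' }

All alternatives of each non-terminal have pairwise disjoint FIRST sets.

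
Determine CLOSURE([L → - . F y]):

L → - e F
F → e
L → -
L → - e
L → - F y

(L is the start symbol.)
{ [F → . e], [L → - . F y] }

Start with: [L → - . F y]
  [L → - . F y] has the dot before F: add [F → . e]
No further items can be added.

CLOSURE = { [F → . e], [L → - . F y] }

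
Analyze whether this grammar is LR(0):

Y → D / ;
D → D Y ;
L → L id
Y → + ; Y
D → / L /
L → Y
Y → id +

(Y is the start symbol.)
A grammar is LR(0) if no state in the canonical LR(0) collection has:
  - both a shift item (dot before a terminal) and a complete item (shift-reduce conflict), or
  - two or more complete items (reduce-reduce conflict; the accept item [Y' → Y .] counts as a complete item here).

Augment with Y' → Y and build the canonical LR(0) collection (I0 = CLOSURE({[Y' → . Y]}), then GOTO on every symbol after a dot until no new states appear). It has 17 states:
  I0: { [D → . / L /], [D → . D Y ;], [Y → . + ; Y], [Y → . D / ;], [Y → . id +], [Y' → . Y] }  — shift
  I1: { [Y → + . ; Y] }  — shift
  I2: { [D → . / L /], [D → . D Y ;], [D → / . L /], [L → . L id], [L → . Y], [Y → . + ; Y], [Y → . D / ;], [Y → . id +] }  — shift
  I3: { [D → . / L /], [D → . D Y ;], [D → D . Y ;], [Y → . + ; Y], [Y → . D / ;], [Y → . id +], [Y → D . / ;] }  — shift
  I4: { [Y' → Y .] }  — accept
  I5: { [Y → id . +] }  — shift
  I6: { [Y → id + .] }  — reduce
  I7: { [D → . / L /], [D → . D Y ;], [D → / . L /], [L → . L id], [L → . Y], [Y → . + ; Y], [Y → . D / ;], [Y → . id +], [Y → D / . ;] }  — shift
  I8: { [D → D Y . ;] }  — shift
  I9: { [D → D Y ; .] }  — reduce
  I10: { [Y → D / ; .] }  — reduce
  I11: { [D → / L . /], [L → L . id] }  — shift
  I12: { [L → Y .] }  — reduce
  I13: { [D → / L / .] }  — reduce
  I14: { [L → L id .] }  — reduce
  I15: { [D → . / L /], [D → . D Y ;], [Y → + ; . Y], [Y → . + ; Y], [Y → . D / ;], [Y → . id +] }  — shift
  I16: { [Y → + ; Y .] }  — reduce

Every state is either a pure shift/goto state or contains exactly one complete item and nothing to shift — no conflicts. The grammar is LR(0).

Answer: Yes, the grammar is LR(0)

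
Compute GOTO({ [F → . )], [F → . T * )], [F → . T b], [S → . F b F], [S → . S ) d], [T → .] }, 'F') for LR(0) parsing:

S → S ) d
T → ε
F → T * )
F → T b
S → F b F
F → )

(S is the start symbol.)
GOTO(I, 'F') = CLOSURE({ [A → αX.β] : [A → α.Xβ] ∈ I, X = 'F' })

Items with dot before 'F', with the dot advanced:
  [S → . F b F] → [S → F . b F]
Closure adds nothing (no advanced item has the dot before a non-terminal).

GOTO = { [S → F . b F] }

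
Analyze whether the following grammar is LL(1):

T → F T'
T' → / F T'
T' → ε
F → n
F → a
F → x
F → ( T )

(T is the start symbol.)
Relevant sets:
  FOLLOW(T') = { $, ')' }

For T':
  PREDICT(T' → '/' F T') = { '/' }
  PREDICT(T' → ε) = { $, ')' }
For F:
  PREDICT(F → n) = { 'n' }
  PREDICT(F → a) = { 'a' }
  PREDICT(F → x) = { 'x' }
  PREDICT(F → '(' T ')') = { '(' }
T has a single production, so nothing to check there.

All predict sets are disjoint. The grammar IS LL(1).

Answer: Yes, the grammar is LL(1).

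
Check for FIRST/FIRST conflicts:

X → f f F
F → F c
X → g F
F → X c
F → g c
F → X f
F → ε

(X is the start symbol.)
Yes. F → F c / F → X c on { 'f', 'g' }; F → F c / F → g c on { 'g' }; F → F c / F → X f on { 'f', 'g' }; F → X c / F → g c on { 'g' }; F → X c / F → X f on { 'f', 'g' }; F → g c / F → X f on { 'g' }

A FIRST/FIRST conflict occurs when two productions N → α and N → β for the same non-terminal have FIRST(α) ∩ FIRST(β) ≠ ∅ (with ε ∈ FIRST of a nullable right-hand side, so two nullable alternatives also conflict).

FIRST sets of the non-terminals at (or reachable through a nullable prefix from) the front of some alternative:
  FIRST(F) = { 'c', 'f', 'g', ε }
  FIRST(X) = { 'f', 'g' }

Productions for X:
  X → f f F: FIRST = { 'f' }
  X → g F: FIRST = { 'g' }
Productions for F:
  F → F c: FIRST = { 'c', 'f', 'g' }
  F → X c: FIRST = { 'f', 'g' }
  F → g c: FIRST = { 'g' }
  F → X f: FIRST = { 'f', 'g' }
  F → ε: FIRST = { ε }

Conflict for F: F → F c and F → X c
  Overlap: { 'f', 'g' }
Conflict for F: F → F c and F → g c
  Overlap: { 'g' }
Conflict for F: F → F c and F → X f
  Overlap: { 'f', 'g' }
Conflict for F: F → X c and F → g c
  Overlap: { 'g' }
Conflict for F: F → X c and F → X f
  Overlap: { 'f', 'g' }
Conflict for F: F → g c and F → X f
  Overlap: { 'g' }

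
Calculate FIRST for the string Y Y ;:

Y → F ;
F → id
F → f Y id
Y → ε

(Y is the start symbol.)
{ ';', 'f', 'id' }

FIRST sets of the non-terminals involved (from the grammar, by fixed-point iteration):
  FIRST(Y) = { 'f', 'id', ε }

To compute FIRST(Y Y ;), process the symbols left to right:
Symbol Y is a non-terminal. Add FIRST(Y) \ {ε} = { 'f', 'id' }
Y is nullable (ε ∈ FIRST(Y)), continue to the next symbol.
Symbol Y is a non-terminal. Add FIRST(Y) \ {ε} = { 'f', 'id' }
Y is nullable (ε ∈ FIRST(Y)), continue to the next symbol.
Symbol ; is a terminal. Add ';' and stop.
FIRST(Y Y ;) = { ';', 'f', 'id' }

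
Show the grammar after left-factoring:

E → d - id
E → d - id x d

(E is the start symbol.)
E → d - id E'
E' → ε
E' → x d

Left-factoring transforms A → αβ₁ | αβ₂ into A → αA' and A' → β₁ | β₂
(α is the longest common prefix among the alternatives). Repeat until
no nonterminal has two alternatives with a common prefix.

Round 1: E has alternatives sharing prefix 'd - id'. Introduce E': E → d - id E'
  Add: E' → ε
  Add: E' → x d

No remaining common prefixes — done.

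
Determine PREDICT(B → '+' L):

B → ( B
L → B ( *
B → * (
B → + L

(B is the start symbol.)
PREDICT(B → '+' L) = (FIRST(RHS) \ {ε}) ∪ (FOLLOW(B) if ε ∈ FIRST(RHS), i.e. RHS ⇒* ε)
FIRST('+' L) = { '+' }
ε ∉ FIRST('+' L), so FOLLOW(B) is not added.
PREDICT(B → '+' L) = { '+' }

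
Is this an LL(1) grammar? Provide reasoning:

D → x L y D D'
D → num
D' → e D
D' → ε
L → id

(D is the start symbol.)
No. Predict set conflict for D': { 'e' }

A grammar is LL(1) if for each non-terminal N with multiple productions, the predict sets of those productions are pairwise disjoint, where PREDICT(N → α) = (FIRST(α) \ {ε}) ∪ (FOLLOW(N) if α ⇒* ε).

Relevant sets:
  FOLLOW(D') = { $, 'e' }

For D:
  PREDICT(D → x L y D D') = { 'x' }
  PREDICT(D → num) = { 'num' }
For D':
  PREDICT(D' → e D) = { 'e' }
  PREDICT(D' → ε) = { $, 'e' }
L has a single production, so nothing to check there.

Conflict found: Predict set conflict for D': { 'e' }
The grammar is NOT LL(1).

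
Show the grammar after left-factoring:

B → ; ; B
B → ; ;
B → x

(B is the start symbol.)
B → ; ; B'
B' → B
B' → ε
B → x

Left-factoring transforms A → αβ₁ | αβ₂ into A → αA' and A' → β₁ | β₂
(α is the longest common prefix among the alternatives). Repeat until
no nonterminal has two alternatives with a common prefix.

Round 1: B has alternatives sharing prefix '; ;'. Introduce B': B → ; ; B'
  Add: B' → B
  Add: B' → ε

No remaining common prefixes — done.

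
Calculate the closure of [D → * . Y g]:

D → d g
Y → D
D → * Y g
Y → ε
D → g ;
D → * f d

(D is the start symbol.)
To compute CLOSURE, for each item [A → α.Bβ] where B is a non-terminal, add [B → .γ] for all productions B → γ; repeat for the newly added items until nothing changes.

Start with: [D → * . Y g]
  [D → * . Y g] has the dot before Y: add [Y → . D], [Y → .]
  [Y → . D] has the dot before D: add [D → . d g], [D → . * Y g], [D → . g ;], [D → . * f d]
No further items can be added.

CLOSURE = { [D → * . Y g], [D → . * Y g], [D → . * f d], [D → . d g], [D → . g ;], [Y → . D], [Y → .] }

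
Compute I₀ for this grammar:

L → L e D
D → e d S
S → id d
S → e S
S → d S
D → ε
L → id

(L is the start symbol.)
{ [L → . L e D], [L → . id], [L' → . L] }

First, augment the grammar with L' → L
I₀ = CLOSURE({ [L' → . L] }):
  [L' → . L] has the dot before L: add [L → . L e D], [L → . id]
No further items can be added.

I₀ = { [L → . L e D], [L → . id], [L' → . L] }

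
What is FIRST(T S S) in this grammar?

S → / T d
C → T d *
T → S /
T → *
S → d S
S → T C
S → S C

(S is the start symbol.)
FIRST sets of the non-terminals involved (from the grammar, by fixed-point iteration):
  FIRST(T) = { '*', '/', 'd' }

To compute FIRST(T S S), process the symbols left to right:
Symbol T is a non-terminal. Add FIRST(T) \ {ε} = { '*', '/', 'd' }
T is not nullable (ε ∉ FIRST(T)), so stop here.
FIRST(T S S) = { '*', '/', 'd' }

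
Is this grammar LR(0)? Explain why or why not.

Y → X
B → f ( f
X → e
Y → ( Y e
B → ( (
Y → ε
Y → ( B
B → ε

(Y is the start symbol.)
Augment with Y' → Y and build the canonical LR(0) collection (I0 = CLOSURE({[Y' → . Y]}), then GOTO on every symbol after a dot until no new states appear). It has 13 states:
  I0: { [X → . e], [Y → . ( B], [Y → . ( Y e], [Y → . X], [Y → .], [Y' → . Y] }  — shift, reduce
  I1: { [B → . ( (], [B → . f ( f], [B → .], [X → . e], [Y → ( . B], [Y → ( . Y e], [Y → . ( B], [Y → . ( Y e], [Y → . X], [Y → .] }  — shift, 2 reduces
  I2: { [Y → X .] }  — reduce
  I3: { [Y' → Y .] }  — accept
  I4: { [X → e .] }  — reduce
  I5: { [B → ( . (], [B → . ( (], [B → . f ( f], [B → .], [X → . e], [Y → ( . B], [Y → ( . Y e], [Y → . ( B], [Y → . ( Y e], [Y → . X], [Y → .] }  — shift, 2 reduces
  I6: { [Y → ( B .] }  — reduce
  I7: { [Y → ( Y . e] }  — shift
  I8: { [B → f . ( f] }  — shift
  I9: { [B → f ( . f] }  — shift
  I10: { [B → f ( f .] }  — reduce
  I11: { [Y → ( Y e .] }  — reduce
  I12: { [B → ( ( .], [B → ( . (], [B → . ( (], [B → . f ( f], [B → .], [X → . e], [Y → ( . B], [Y → ( . Y e], [Y → . ( B], [Y → . ( Y e], [Y → . X], [Y → .] }  — shift, 3 reduces

Conflict in state I0:
  Shift-reduce conflict between [Y → .] and [X → . e]
So the grammar is NOT LR(0).

Answer: No. Shift-reduce conflict between [Y → .] and [X → . e]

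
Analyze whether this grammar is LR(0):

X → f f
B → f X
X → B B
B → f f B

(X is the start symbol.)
Augment with X' → X and build the canonical LR(0) collection (I0 = CLOSURE({[X' → . X]}), then GOTO on every symbol after a dot until no new states appear). It has 10 states:
  I0: { [B → . f X], [B → . f f B], [X → . B B], [X → . f f], [X' → . X] }  — shift
  I1: { [B → . f X], [B → . f f B], [X → B . B] }  — shift
  I2: { [X' → X .] }  — accept
  I3: { [B → . f X], [B → . f f B], [B → f . X], [B → f . f B], [X → . B B], [X → . f f], [X → f . f] }  — shift
  I4: { [B → f X .] }  — reduce
  I5: { [B → . f X], [B → . f f B], [B → f . X], [B → f . f B], [B → f f . B], [X → . B B], [X → . f f], [X → f . f], [X → f f .] }  — shift, reduce
  I6: { [B → . f X], [B → . f f B], [B → f f B .], [X → B . B] }  — shift, reduce
  I7: { [X → B B .] }  — reduce
  I8: { [B → . f X], [B → . f f B], [B → f . X], [B → f . f B], [X → . B B], [X → . f f] }  — shift
  I9: { [B → . f X], [B → . f f B], [B → f . X], [B → f . f B], [B → f f . B], [X → . B B], [X → . f f], [X → f . f] }  — shift

Conflict in state I5:
  Shift-reduce conflict between [X → f f .] and [B → . f X]
So the grammar is NOT LR(0).

Answer: No. Shift-reduce conflict between [X → f f .] and [B → . f X]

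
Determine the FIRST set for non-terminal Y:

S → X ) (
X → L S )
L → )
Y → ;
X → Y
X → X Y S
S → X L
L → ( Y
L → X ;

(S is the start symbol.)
{ ';' }

From Y → ;:
  - ';' is a terminal: add ';' and stop

Collecting: FIRST(Y) = { ';' }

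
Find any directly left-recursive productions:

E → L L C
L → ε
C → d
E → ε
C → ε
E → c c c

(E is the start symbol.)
Direct left recursion occurs when N → N α for some non-terminal N (the right-hand side begins with the left-hand side itself).

E → L L C: starts with L
L → ε: starts with ε
C → d: starts with d
E → ε: starts with ε
C → ε: starts with ε
E → c c c: starts with c

No direct left recursion found.

Answer: No direct left recursion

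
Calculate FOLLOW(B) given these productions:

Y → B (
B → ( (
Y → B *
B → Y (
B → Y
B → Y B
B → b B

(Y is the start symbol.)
In Y → B (: B is followed by '(', add FIRST('(') \ {ε} = { '(' }
In Y → B *: B is followed by '*', add FIRST('*') \ {ε} = { '*' }
In B → Y B: B is at the end; this adds FOLLOW(B) to itself — nothing new
In B → b B: B is at the end; this adds FOLLOW(B) to itself — nothing new

Taking the union: FOLLOW(B) = { '(', '*' }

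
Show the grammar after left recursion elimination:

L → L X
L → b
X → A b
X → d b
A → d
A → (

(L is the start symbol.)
L → b L'
L' → X L'
L' → ε
X → A b
X → d b
A → d
A → (

L is directly left-recursive. The standard transformation for
  A → A α₁ | ... | A α_m | β₁ | ... | β_n
is
  A  → β₁ A' | ... | β_n A'
  A' → α₁ A' | ... | α_m A' | ε

L → b becomes L → b L'
L → L X becomes L' → X L'
Add L' → ε

Productions for other non-terminals are unchanged:
  X → A b
  X → d b
  A → d
  A → (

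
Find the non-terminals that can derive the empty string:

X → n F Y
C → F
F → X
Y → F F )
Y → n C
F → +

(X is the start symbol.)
None

A non-terminal is nullable if it can derive ε (the empty string): either it has an ε-production, or it has a production whose right-hand side consists entirely of nullable non-terminals.

There are no ε-productions, so no non-terminal can derive ε.
No non-terminals are nullable.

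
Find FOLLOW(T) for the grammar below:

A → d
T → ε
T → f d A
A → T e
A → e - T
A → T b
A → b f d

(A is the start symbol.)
To compute FOLLOW(T), find every occurrence of T on a right-hand side N → α T β: add FIRST(β) \ {ε}, and if β is empty or nullable also add FOLLOW(N). Iterate to a fixed point.

In A → T e: T is followed by e, add FIRST(e) \ {ε} = { 'e' }
In A → e - T: T is at the end, add FOLLOW(A)
In A → T b: T is followed by b, add FIRST(b) \ {ε} = { 'b' }

The FOLLOW sets referred to above (computed the same way, to a fixed point):
  FOLLOW(A) = { $, 'b', 'e' }

Taking the union: FOLLOW(T) = { $, 'b', 'e' }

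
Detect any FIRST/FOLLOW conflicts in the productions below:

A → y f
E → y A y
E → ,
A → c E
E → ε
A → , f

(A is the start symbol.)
A FIRST/FOLLOW conflict occurs when a non-terminal N has a nullable alternative N → β (β ⇒* ε) and another alternative N → α with FIRST(α) ∩ FOLLOW(N) ≠ ∅: on such a lookahead the parser cannot decide between expanding α and letting N vanish via β.

Nullable non-terminals: E.

E: nullable alternative(s) E → ε; FOLLOW(E) = { $, 'y' }
  E → y A y: FIRST \ {ε} = { 'y' } — overlaps FOLLOW(E) on { 'y' }: CONFLICT
  E → ,: FIRST \ {ε} = { ',' } — disjoint from FOLLOW(E)
  E → ε: FIRST \ {ε} = { } — this is the only nullable alternative, skip

A has no nullable alternative, so no FIRST/FOLLOW check is needed there.

So the grammar has 1 FIRST/FOLLOW conflict (marked CONFLICT above).

Answer: Yes. E → y A y with FOLLOW(E) on { 'y' }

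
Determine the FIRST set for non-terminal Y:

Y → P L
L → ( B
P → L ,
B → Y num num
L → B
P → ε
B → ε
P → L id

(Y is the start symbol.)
{ '(', ',', 'id', 'num', ε }

FIRST sets of the other non-terminals involved (by the same procedure, iterated to a fixed point):
  FIRST(P) = { '(', ',', 'id', 'num', ε }
  FIRST(L) = { '(', ',', 'id', 'num', ε }

From Y → P L:
  - P is a non-terminal: add FIRST(P) \ {ε} = { '(', ',', 'id', 'num' }
    P is nullable, so continue to the next symbol
  - L is a non-terminal: add FIRST(L) \ {ε} = { '(', ',', 'id', 'num' }
    L is nullable and nothing follows, so the whole right-hand side can vanish: ε ∈ FIRST(Y)

Collecting: FIRST(Y) = { '(', ',', 'id', 'num', ε }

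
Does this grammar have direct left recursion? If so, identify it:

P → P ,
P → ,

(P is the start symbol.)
Yes, P is left-recursive

Direct left recursion occurs when N → N α for some non-terminal N (the right-hand side begins with the left-hand side itself).

P → P ,: LEFT RECURSIVE (starts with P)
P → ,: starts with ','

The grammar has direct left recursion on: P.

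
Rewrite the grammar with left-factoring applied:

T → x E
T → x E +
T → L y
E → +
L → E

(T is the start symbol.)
Left-factoring transforms A → αβ₁ | αβ₂ into A → αA' and A' → β₁ | β₂
(α is the longest common prefix among the alternatives). Repeat until
no nonterminal has two alternatives with a common prefix.

Round 1: T has alternatives sharing prefix 'x E'. Introduce T': T → x E T'
  Add: T' → ε
  Add: T' → +

No remaining common prefixes — done.

Resulting grammar:
T → x E T'
T' → ε
T' → +
T → L y
E → +
L → E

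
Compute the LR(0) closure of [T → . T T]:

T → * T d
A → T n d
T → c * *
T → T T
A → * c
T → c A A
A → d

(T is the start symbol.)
{ [T → . * T d], [T → . T T], [T → . c * *], [T → . c A A] }

Start with: [T → . T T]
  [T → . T T] has the dot before T: add [T → . * T d], [T → . c * *], [T → . c A A]
No further items can be added.

CLOSURE = { [T → . * T d], [T → . T T], [T → . c * *], [T → . c A A] }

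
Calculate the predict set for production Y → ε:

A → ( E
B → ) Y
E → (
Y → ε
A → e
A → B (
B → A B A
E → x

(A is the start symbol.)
{ '(', ')', 'e' }

PREDICT(Y → ε) = (FIRST(RHS) \ {ε}) ∪ (FOLLOW(Y) if ε ∈ FIRST(RHS), i.e. RHS ⇒* ε)
The right-hand side is ε (FIRST(ε) = { ε }), so the predict set is FOLLOW(Y) = { '(', ')', 'e' }
PREDICT(Y → ε) = { '(', ')', 'e' }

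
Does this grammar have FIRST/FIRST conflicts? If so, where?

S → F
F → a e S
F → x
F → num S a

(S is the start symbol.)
A FIRST/FIRST conflict occurs when two productions N → α and N → β for the same non-terminal have FIRST(α) ∩ FIRST(β) ≠ ∅ (with ε ∈ FIRST of a nullable right-hand side, so two nullable alternatives also conflict).

Productions for F:
  F → a e S: FIRST = { 'a' }
  F → x: FIRST = { 'x' }
  F → num S a: FIRST = { 'num' }
S has only one production, so no FIRST/FIRST conflict is possible there.

All alternatives of each non-terminal have pairwise disjoint FIRST sets.

Answer: No FIRST/FIRST conflicts.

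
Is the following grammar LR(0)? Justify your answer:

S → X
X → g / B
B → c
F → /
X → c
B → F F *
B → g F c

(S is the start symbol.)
A grammar is LR(0) if no state in the canonical LR(0) collection has:
  - both a shift item (dot before a terminal) and a complete item (shift-reduce conflict), or
  - two or more complete items (reduce-reduce conflict; the accept item [S' → S .] counts as a complete item here).

Augment with S' → S and build the canonical LR(0) collection (I0 = CLOSURE({[S' → . S]}), then GOTO on every symbol after a dot until no new states appear). It has 15 states:
  I0: { [S → . X], [S' → . S], [X → . c], [X → . g / B] }  — shift
  I1: { [S' → S .] }  — accept
  I2: { [S → X .] }  — reduce
  I3: { [X → c .] }  — reduce
  I4: { [X → g . / B] }  — shift
  I5: { [B → . F F *], [B → . c], [B → . g F c], [F → . /], [X → g / . B] }  — shift
  I6: { [F → / .] }  — reduce
  I7: { [X → g / B .] }  — reduce
  I8: { [B → F . F *], [F → . /] }  — shift
  I9: { [B → c .] }  — reduce
  I10: { [B → g . F c], [F → . /] }  — shift
  I11: { [B → g F . c] }  — shift
  I12: { [B → g F c .] }  — reduce
  I13: { [B → F F . *] }  — shift
  I14: { [B → F F * .] }  — reduce

Every state is either a pure shift/goto state or contains exactly one complete item and nothing to shift — no conflicts. The grammar is LR(0).

Answer: Yes, the grammar is LR(0)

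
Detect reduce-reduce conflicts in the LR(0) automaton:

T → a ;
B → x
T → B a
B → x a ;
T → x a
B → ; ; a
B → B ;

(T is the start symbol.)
No reduce-reduce conflicts

Augment with T' → T and build the canonical LR(0) collection (I0 = CLOSURE({[T' → . T]}), then GOTO on every symbol after a dot until no new states appear). It has 13 states:
  I0: { [B → . ; ; a], [B → . B ;], [B → . x a ;], [B → . x], [T → . B a], [T → . a ;], [T → . x a], [T' → . T] }  — shift
  I1: { [B → ; . ; a] }  — shift
  I2: { [B → B . ;], [T → B . a] }  — shift
  I3: { [T' → T .] }  — accept
  I4: { [T → a . ;] }  — shift
  I5: { [B → x . a ;], [B → x .], [T → x . a] }  — shift, reduce
  I6: { [B → x a . ;], [T → x a .] }  — shift, reduce
  I7: { [B → x a ; .] }  — reduce
  I8: { [T → a ; .] }  — reduce
  I9: { [B → B ; .] }  — reduce
  I10: { [T → B a .] }  — reduce
  I11: { [B → ; ; . a] }  — shift
  I12: { [B → ; ; a .] }  — reduce

No state contains more than one complete item.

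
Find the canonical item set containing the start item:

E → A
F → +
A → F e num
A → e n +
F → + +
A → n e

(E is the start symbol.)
{ [A → . F e num], [A → . e n +], [A → . n e], [E → . A], [E' → . E], [F → . + +], [F → . +] }

First, augment the grammar with E' → E
I₀ = CLOSURE({ [E' → . E] }):
  [E' → . E] has the dot before E: add [E → . A]
  [E → . A] has the dot before A: add [A → . F e num], [A → . e n +], [A → . n e]
  [A → . F e num] has the dot before F: add [F → . +], [F → . + +]
No further items can be added.

I₀ = { [A → . F e num], [A → . e n +], [A → . n e], [E → . A], [E' → . E], [F → . + +], [F → . +] }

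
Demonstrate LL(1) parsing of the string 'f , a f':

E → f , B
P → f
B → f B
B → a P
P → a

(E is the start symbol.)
Stack is shown with the top on the left.

Stack    Input      Action
--------------------------
E $      f , a f $  output E → f , B
f , B $  f , a f $  match 'f'
, B $    , a f $    match ','
B $      a f $      output B → a P
a P $    a f $      match 'a'
P $      f $        output P → f
f $      f $        match 'f'
$        $          accept

The string is accepted.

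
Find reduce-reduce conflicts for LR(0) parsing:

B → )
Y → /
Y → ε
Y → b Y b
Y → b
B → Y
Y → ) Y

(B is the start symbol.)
A reduce-reduce conflict occurs when an LR(0) state has two complete items [A → α .] and [B → β .] — both call for a reduction, and with no lookahead the parser cannot choose between them.

Augment with B' → B and build the canonical LR(0) collection (I0 = CLOSURE({[B' → . B]}), then GOTO on every symbol after a dot until no new states appear). It has 10 states:
  I0: { [B → . )], [B → . Y], [B' → . B], [Y → . ) Y], [Y → . /], [Y → . b Y b], [Y → . b], [Y → .] }  — shift, reduce
  I1: { [B → ) .], [Y → ) . Y], [Y → . ) Y], [Y → . /], [Y → . b Y b], [Y → . b], [Y → .] }  — shift, 2 reduces
  I2: { [Y → / .] }  — reduce
  I3: { [B' → B .] }  — accept
  I4: { [B → Y .] }  — reduce
  I5: { [Y → . ) Y], [Y → . /], [Y → . b Y b], [Y → . b], [Y → .], [Y → b . Y b], [Y → b .] }  — shift, 2 reduces
  I6: { [Y → ) . Y], [Y → . ) Y], [Y → . /], [Y → . b Y b], [Y → . b], [Y → .] }  — shift, reduce
  I7: { [Y → b Y . b] }  — shift
  I8: { [Y → b Y b .] }  — reduce
  I9: { [Y → ) Y .] }  — reduce

I1 contains complete items [B → ) .], [Y → .] — reduce-reduce conflict.
I5 contains complete items [Y → .], [Y → b .] — reduce-reduce conflict.

Answer: Yes — I1: [B → ) .] vs [Y → .]; I5: [Y → .] vs [Y → b .]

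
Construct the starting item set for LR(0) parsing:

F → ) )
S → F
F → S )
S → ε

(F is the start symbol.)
First, augment the grammar with F' → F
I₀ = CLOSURE({ [F' → . F] }):
  [F' → . F] has the dot before F: add [F → . ) )], [F → . S )]
  [F → . S )] has the dot before S: add [S → . F], [S → .]
No further items can be added.

I₀ = { [F → . ) )], [F → . S )], [F' → . F], [S → . F], [S → .] }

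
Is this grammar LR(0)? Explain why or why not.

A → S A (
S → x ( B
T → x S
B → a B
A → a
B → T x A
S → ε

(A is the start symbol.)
Augment with A' → A and build the canonical LR(0) collection (I0 = CLOSURE({[A' → . A]}), then GOTO on every symbol after a dot until no new states appear). It has 16 states:
  I0: { [A → . S A (], [A → . a], [A' → . A], [S → . x ( B], [S → .] }  — shift, reduce
  I1: { [A' → A .] }  — accept
  I2: { [A → . S A (], [A → . a], [A → S . A (], [S → . x ( B], [S → .] }  — shift, reduce
  I3: { [A → a .] }  — reduce
  I4: { [S → x . ( B] }  — shift
  I5: { [B → . T x A], [B → . a B], [S → x ( . B], [T → . x S] }  — shift
  I6: { [S → x ( B .] }  — reduce
  I7: { [B → T . x A] }  — shift
  I8: { [B → . T x A], [B → . a B], [B → a . B], [T → . x S] }  — shift
  I9: { [S → . x ( B], [S → .], [T → x . S] }  — shift, reduce
  I10: { [T → x S .] }  — reduce
  I11: { [B → a B .] }  — reduce
  I12: { [A → . S A (], [A → . a], [B → T x . A], [S → . x ( B], [S → .] }  — shift, reduce
  I13: { [B → T x A .] }  — reduce
  I14: { [A → S A . (] }  — shift
  I15: { [A → S A ( .] }  — reduce

Conflict in state I0:
  Shift-reduce conflict between [S → .] and [A → . a]
So the grammar is NOT LR(0).

Answer: No. Shift-reduce conflict between [S → .] and [A → . a]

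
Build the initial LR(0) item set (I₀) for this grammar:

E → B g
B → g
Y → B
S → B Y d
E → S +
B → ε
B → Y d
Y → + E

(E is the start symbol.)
{ [B → . Y d], [B → . g], [B → .], [E → . B g], [E → . S +], [E' → . E], [S → . B Y d], [Y → . + E], [Y → . B] }

First, augment the grammar with E' → E
I₀ = CLOSURE({ [E' → . E] }):
  [E' → . E] has the dot before E: add [E → . B g], [E → . S +]
  [E → . B g] has the dot before B: add [B → . g], [B → .], [B → . Y d]
  [E → . S +] has the dot before S: add [S → . B Y d]
  [B → . Y d] has the dot before Y: add [Y → . B], [Y → . + E]
No further items can be added.

I₀ = { [B → . Y d], [B → . g], [B → .], [E → . B g], [E → . S +], [E' → . E], [S → . B Y d], [Y → . + E], [Y → . B] }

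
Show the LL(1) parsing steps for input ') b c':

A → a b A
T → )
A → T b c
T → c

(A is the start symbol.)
Stack is shown with the top on the left.

Stack    Input    Action
------------------------
A $      ) b c $  output A → T b c
T b c $  ) b c $  output T → )
) b c $  ) b c $  match ')'
b c $    b c $    match 'b'
c $      c $      match 'c'
$        $        accept

The string is accepted.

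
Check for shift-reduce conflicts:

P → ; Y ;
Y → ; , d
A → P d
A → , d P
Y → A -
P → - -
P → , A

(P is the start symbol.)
Augment with P' → P and build the canonical LR(0) collection (I0 = CLOSURE({[P' → . P]}), then GOTO on every symbol after a dot until no new states appear). It has 19 states:
  I0: { [P → . , A], [P → . - -], [P → . ; Y ;], [P' → . P] }  — shift
  I1: { [A → . , d P], [A → . P d], [P → , . A], [P → . , A], [P → . - -], [P → . ; Y ;] }  — shift
  I2: { [P → - . -] }  — shift
  I3: { [A → . , d P], [A → . P d], [P → . , A], [P → . - -], [P → . ; Y ;], [P → ; . Y ;], [Y → . ; , d], [Y → . A -] }  — shift
  I4: { [P' → P .] }  — accept
  I5: { [A → , . d P], [A → . , d P], [A → . P d], [P → , . A], [P → . , A], [P → . - -], [P → . ; Y ;] }  — shift
  I6: { [A → . , d P], [A → . P d], [P → . , A], [P → . - -], [P → . ; Y ;], [P → ; . Y ;], [Y → . ; , d], [Y → . A -], [Y → ; . , d] }  — shift
  I7: { [Y → A . -] }  — shift
  I8: { [A → P . d] }  — shift
  I9: { [P → ; Y . ;] }  — shift
  I10: { [P → ; Y ; .] }  — reduce
  I11: { [A → P d .] }  — reduce
  I12: { [Y → A - .] }  — reduce
  I13: { [A → , . d P], [A → . , d P], [A → . P d], [P → , . A], [P → . , A], [P → . - -], [P → . ; Y ;], [Y → ; , . d] }  — shift
  I14: { [P → , A .] }  — reduce
  I15: { [A → , d . P], [P → . , A], [P → . - -], [P → . ; Y ;], [Y → ; , d .] }  — shift, reduce
  I16: { [A → , d P .] }  — reduce
  I17: { [A → , d . P], [P → . , A], [P → . - -], [P → . ; Y ;] }  — shift
  I18: { [P → - - .] }  — reduce

I15 contains reduce item [Y → ; , d .] and shift items [P → . , A], [P → . - -], [P → . ; Y ;] — shift-reduce conflict.

Answer: Yes — I15: [Y → ; , d .] vs [P → . , A]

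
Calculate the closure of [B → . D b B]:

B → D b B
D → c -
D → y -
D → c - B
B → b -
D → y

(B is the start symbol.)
Start with: [B → . D b B]
  [B → . D b B] has the dot before D: add [D → . c -], [D → . y -], [D → . c - B], [D → . y]
No further items can be added.

CLOSURE = { [B → . D b B], [D → . c - B], [D → . c -], [D → . y -], [D → . y] }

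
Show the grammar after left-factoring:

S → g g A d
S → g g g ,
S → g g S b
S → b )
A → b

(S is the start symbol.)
Left-factoring transforms A → αβ₁ | αβ₂ into A → αA' and A' → β₁ | β₂
(α is the longest common prefix among the alternatives). Repeat until
no nonterminal has two alternatives with a common prefix.

Round 1: S has alternatives sharing prefix 'g g'. Introduce S': S → g g S'
  Add: S' → A d
  Add: S' → g ,
  Add: S' → S b

No remaining common prefixes — done.

Resulting grammar:
S → g g S'
S' → A d
S' → g ,
S' → S b
S → b )
A → b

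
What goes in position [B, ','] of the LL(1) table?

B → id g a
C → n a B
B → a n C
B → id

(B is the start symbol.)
To find M[B, ','], we find productions for B where ',' is in the predict set (PREDICT(N → α) = (FIRST(α) \ {ε}) ∪ (FOLLOW(N) if α ⇒* ε)).

B → id g a: PREDICT = { 'id' }
B → a n C: PREDICT = { 'a' }
B → id: PREDICT = { 'id' }

M[B, ','] is empty (no production applies)

Answer: Empty (error entry)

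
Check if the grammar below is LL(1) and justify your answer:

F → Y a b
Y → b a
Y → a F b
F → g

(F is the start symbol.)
Yes, the grammar is LL(1).

A grammar is LL(1) if for each non-terminal N with multiple productions, the predict sets of those productions are pairwise disjoint, where PREDICT(N → α) = (FIRST(α) \ {ε}) ∪ (FOLLOW(N) if α ⇒* ε).

Relevant sets:
  FIRST(Y) = { 'a', 'b' }

For F:
  PREDICT(F → Y a b) = { 'a', 'b' }
  PREDICT(F → g) = { 'g' }
For Y:
  PREDICT(Y → b a) = { 'b' }
  PREDICT(Y → a F b) = { 'a' }

All predict sets are disjoint. The grammar IS LL(1).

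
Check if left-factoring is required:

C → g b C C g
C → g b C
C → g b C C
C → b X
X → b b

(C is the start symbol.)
Yes, C has productions with common prefix 'g b C'

Left-factoring is needed when two productions for the same non-terminal
share a common prefix on the right-hand side.

Productions for C:
  C → g b C C g
  C → g b C
  C → g b C C
  C → b X

Found common prefix 'g b C' in productions for C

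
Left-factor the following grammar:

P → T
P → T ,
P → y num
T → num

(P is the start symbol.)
P → T P'
P' → ε
P' → ,
P → y num
T → num

Left-factoring transforms A → αβ₁ | αβ₂ into A → αA' and A' → β₁ | β₂
(α is the longest common prefix among the alternatives). Repeat until
no nonterminal has two alternatives with a common prefix.

Round 1: P has alternatives sharing prefix 'T'. Introduce P': P → T P'
  Add: P' → ε
  Add: P' → ,

No remaining common prefixes — done.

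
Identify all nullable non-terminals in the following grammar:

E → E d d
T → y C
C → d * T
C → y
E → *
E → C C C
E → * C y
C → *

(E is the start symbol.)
A non-terminal is nullable if it can derive ε (the empty string): either it has an ε-production, or it has a production whose right-hand side consists entirely of nullable non-terminals.

There are no ε-productions, so no non-terminal can derive ε.
No non-terminals are nullable.

Answer: None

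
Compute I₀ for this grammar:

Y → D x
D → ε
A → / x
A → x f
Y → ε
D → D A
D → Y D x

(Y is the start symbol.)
First, augment the grammar with Y' → Y
I₀ = CLOSURE({ [Y' → . Y] }):
  [Y' → . Y] has the dot before Y: add [Y → . D x], [Y → .]
  [Y → . D x] has the dot before D: add [D → .], [D → . D A], [D → . Y D x]
No further items can be added.

I₀ = { [D → . D A], [D → . Y D x], [D → .], [Y → . D x], [Y → .], [Y' → . Y] }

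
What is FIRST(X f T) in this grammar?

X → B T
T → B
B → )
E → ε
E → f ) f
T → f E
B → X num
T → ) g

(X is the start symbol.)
FIRST sets of the non-terminals involved (from the grammar, by fixed-point iteration):
  FIRST(X) = { ')' }

To compute FIRST(X f T), process the symbols left to right:
Symbol X is a non-terminal. Add FIRST(X) \ {ε} = { ')' }
X is not nullable (ε ∉ FIRST(X)), so stop here.
FIRST(X f T) = { ')' }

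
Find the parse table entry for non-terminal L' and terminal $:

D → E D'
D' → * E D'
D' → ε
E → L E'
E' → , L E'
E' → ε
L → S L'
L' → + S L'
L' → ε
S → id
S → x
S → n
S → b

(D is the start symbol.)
L' → ε

To find M[L', $], we find productions for L' where $ is in the predict set (PREDICT(N → α) = (FIRST(α) \ {ε}) ∪ (FOLLOW(N) if α ⇒* ε)).

Relevant sets:
  FOLLOW(L') = { $, '*', ',' }

L' → + S L': PREDICT = { '+' }
L' → ε: PREDICT = { $, '*', ',' }
  $ is in predict set, so this production goes in M[L', $]

M[L', $] = L' → ε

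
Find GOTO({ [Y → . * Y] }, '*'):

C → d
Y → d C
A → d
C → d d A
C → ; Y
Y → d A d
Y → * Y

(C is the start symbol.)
{ [Y → * . Y], [Y → . * Y], [Y → . d A d], [Y → . d C] }

GOTO(I, '*') = CLOSURE({ [A → αX.β] : [A → α.Xβ] ∈ I, X = '*' })

Items with dot before '*', with the dot advanced:
  [Y → . * Y] → [Y → * . Y]
Closure of the advanced items:
  [Y → * . Y] has the dot before Y: add [Y → . d C], [Y → . d A d], [Y → . * Y]

GOTO = { [Y → * . Y], [Y → . * Y], [Y → . d A d], [Y → . d C] }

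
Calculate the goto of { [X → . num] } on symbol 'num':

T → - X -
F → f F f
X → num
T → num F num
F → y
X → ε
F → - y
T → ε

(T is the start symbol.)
GOTO(I, 'num') = CLOSURE({ [A → αX.β] : [A → α.Xβ] ∈ I, X = 'num' })

Items with dot before 'num', with the dot advanced:
  [X → . num] → [X → num .]
Closure adds nothing (no advanced item has the dot before a non-terminal).

GOTO = { [X → num .] }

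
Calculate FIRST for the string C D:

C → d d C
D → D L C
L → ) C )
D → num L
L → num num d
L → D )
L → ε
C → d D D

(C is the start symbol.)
FIRST sets of the non-terminals involved (from the grammar, by fixed-point iteration):
  FIRST(C) = { 'd' }

To compute FIRST(C D), process the symbols left to right:
Symbol C is a non-terminal. Add FIRST(C) \ {ε} = { 'd' }
C is not nullable (ε ∉ FIRST(C)), so stop here.
FIRST(C D) = { 'd' }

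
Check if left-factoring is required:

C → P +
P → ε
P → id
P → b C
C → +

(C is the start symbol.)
Left-factoring is needed when two productions for the same non-terminal
share a common prefix on the right-hand side.

Productions for C:
  C → P +
  C → +
Productions for P:
  P → ε
  P → id
  P → b C

No common prefixes found.

Answer: No, left-factoring is not needed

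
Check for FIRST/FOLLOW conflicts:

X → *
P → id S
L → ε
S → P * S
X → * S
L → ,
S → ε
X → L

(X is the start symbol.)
A FIRST/FOLLOW conflict occurs when a non-terminal N has a nullable alternative N → β (β ⇒* ε) and another alternative N → α with FIRST(α) ∩ FOLLOW(N) ≠ ∅: on such a lookahead the parser cannot decide between expanding α and letting N vanish via β.

Nullable non-terminals: L, S, X.
FIRST sets used below: FIRST(P) = { 'id' }, FIRST(L) = { ',', ε }

L: nullable alternative(s) L → ε; FOLLOW(L) = { $ }
  L → ε: FIRST \ {ε} = { } — this is the only nullable alternative, skip
  L → ,: FIRST \ {ε} = { ',' } — disjoint from FOLLOW(L)

S: nullable alternative(s) S → ε; FOLLOW(S) = { $, '*' }
  S → P * S: FIRST \ {ε} = { 'id' } — disjoint from FOLLOW(S)
  S → ε: FIRST \ {ε} = { } — this is the only nullable alternative, skip

X: nullable alternative(s) X → L; FOLLOW(X) = { $ }
  X → *: FIRST \ {ε} = { '*' } — disjoint from FOLLOW(X)
  X → * S: FIRST \ {ε} = { '*' } — disjoint from FOLLOW(X)
  X → L: FIRST \ {ε} = { ',' } — this is the only nullable alternative, skip

P has no nullable alternative, so no FIRST/FOLLOW check is needed there.

No FIRST/FOLLOW conflicts found.

Answer: No FIRST/FOLLOW conflicts.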